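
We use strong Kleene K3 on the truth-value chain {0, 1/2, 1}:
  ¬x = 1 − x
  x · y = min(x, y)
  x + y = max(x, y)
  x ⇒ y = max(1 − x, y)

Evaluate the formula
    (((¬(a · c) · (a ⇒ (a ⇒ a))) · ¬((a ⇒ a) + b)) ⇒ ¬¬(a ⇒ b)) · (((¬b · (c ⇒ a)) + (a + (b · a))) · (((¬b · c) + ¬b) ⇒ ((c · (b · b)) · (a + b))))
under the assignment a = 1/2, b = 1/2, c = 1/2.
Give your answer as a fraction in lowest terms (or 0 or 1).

a · c = 1/2 · 1/2 = 1/2
¬(a · c) = ¬1/2 = 1/2
a ⇒ a = 1/2 ⇒ 1/2 = 1/2
a ⇒ (a ⇒ a) = 1/2 ⇒ 1/2 = 1/2
¬(a · c) · (a ⇒ (a ⇒ a)) = 1/2 · 1/2 = 1/2
a ⇒ a = 1/2 ⇒ 1/2 = 1/2
(a ⇒ a) + b = 1/2 + 1/2 = 1/2
¬((a ⇒ a) + b) = ¬1/2 = 1/2
(¬(a · c) · (a ⇒ (a ⇒ a))) · ¬((a ⇒ a) + b) = 1/2 · 1/2 = 1/2
a ⇒ b = 1/2 ⇒ 1/2 = 1/2
¬(a ⇒ b) = ¬1/2 = 1/2
¬¬(a ⇒ b) = ¬1/2 = 1/2
((¬(a · c) · (a ⇒ (a ⇒ a))) · ¬((a ⇒ a) + b)) ⇒ ¬¬(a ⇒ b) = 1/2 ⇒ 1/2 = 1/2
¬b = ¬1/2 = 1/2
c ⇒ a = 1/2 ⇒ 1/2 = 1/2
¬b · (c ⇒ a) = 1/2 · 1/2 = 1/2
b · a = 1/2 · 1/2 = 1/2
a + (b · a) = 1/2 + 1/2 = 1/2
(¬b · (c ⇒ a)) + (a + (b · a)) = 1/2 + 1/2 = 1/2
¬b = ¬1/2 = 1/2
¬b · c = 1/2 · 1/2 = 1/2
¬b = ¬1/2 = 1/2
(¬b · c) + ¬b = 1/2 + 1/2 = 1/2
b · b = 1/2 · 1/2 = 1/2
c · (b · b) = 1/2 · 1/2 = 1/2
a + b = 1/2 + 1/2 = 1/2
(c · (b · b)) · (a + b) = 1/2 · 1/2 = 1/2
((¬b · c) + ¬b) ⇒ ((c · (b · b)) · (a + b)) = 1/2 ⇒ 1/2 = 1/2
((¬b · (c ⇒ a)) + (a + (b · a))) · (((¬b · c) + ¬b) ⇒ ((c · (b · b)) · (a + b))) = 1/2 · 1/2 = 1/2
(((¬(a · c) · (a ⇒ (a ⇒ a))) · ¬((a ⇒ a) + b)) ⇒ ¬¬(a ⇒ b)) · (((¬b · (c ⇒ a)) + (a + (b · a))) · (((¬b · c) + ¬b) ⇒ ((c · (b · b)) · (a + b)))) = 1/2 · 1/2 = 1/2

1/2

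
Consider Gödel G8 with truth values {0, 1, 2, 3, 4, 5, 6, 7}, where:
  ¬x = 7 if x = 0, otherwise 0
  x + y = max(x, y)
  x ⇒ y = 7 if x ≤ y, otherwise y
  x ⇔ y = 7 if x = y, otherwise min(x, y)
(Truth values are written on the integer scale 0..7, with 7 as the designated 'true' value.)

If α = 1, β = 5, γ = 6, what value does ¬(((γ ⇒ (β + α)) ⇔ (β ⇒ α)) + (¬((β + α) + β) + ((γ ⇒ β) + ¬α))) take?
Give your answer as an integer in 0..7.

0

β + α = 5 + 1 = 5
γ ⇒ (β + α) = 6 ⇒ 5 = 5
β ⇒ α = 5 ⇒ 1 = 1
(γ ⇒ (β + α)) ⇔ (β ⇒ α) = 5 ⇔ 1 = 1
β + α = 5 + 1 = 5
(β + α) + β = 5 + 5 = 5
¬((β + α) + β) = ¬5 = 0
γ ⇒ β = 6 ⇒ 5 = 5
¬α = ¬1 = 0
(γ ⇒ β) + ¬α = 5 + 0 = 5
¬((β + α) + β) + ((γ ⇒ β) + ¬α) = 0 + 5 = 5
((γ ⇒ (β + α)) ⇔ (β ⇒ α)) + (¬((β + α) + β) + ((γ ⇒ β) + ¬α)) = 1 + 5 = 5
¬(((γ ⇒ (β + α)) ⇔ (β ⇒ α)) + (¬((β + α) + β) + ((γ ⇒ β) + ¬α))) = ¬5 = 0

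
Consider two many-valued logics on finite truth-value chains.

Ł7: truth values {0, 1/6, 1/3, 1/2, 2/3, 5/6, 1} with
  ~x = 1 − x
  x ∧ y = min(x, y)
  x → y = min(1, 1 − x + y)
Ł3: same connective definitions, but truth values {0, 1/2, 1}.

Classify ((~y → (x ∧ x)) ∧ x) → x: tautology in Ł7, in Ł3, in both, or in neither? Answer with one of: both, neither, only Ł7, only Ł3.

In Ł7: every assignment gives 1 — tautology.
In Ł3: every assignment gives 1 — tautology.

both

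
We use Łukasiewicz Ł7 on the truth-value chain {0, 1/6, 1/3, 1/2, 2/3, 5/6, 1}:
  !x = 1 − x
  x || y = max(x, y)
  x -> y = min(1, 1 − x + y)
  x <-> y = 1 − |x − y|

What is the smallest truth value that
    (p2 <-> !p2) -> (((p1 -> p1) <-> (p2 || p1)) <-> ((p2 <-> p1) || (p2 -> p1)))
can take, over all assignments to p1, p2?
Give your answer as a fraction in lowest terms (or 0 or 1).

Take p1 = 1/2, p2 = 1/2:
!p2 = !1/2 = 1/2
p2 <-> !p2 = 1/2 <-> 1/2 = 1
p1 -> p1 = 1/2 -> 1/2 = 1
p2 || p1 = 1/2 || 1/2 = 1/2
(p1 -> p1) <-> (p2 || p1) = 1 <-> 1/2 = 1/2
p2 <-> p1 = 1/2 <-> 1/2 = 1
p2 -> p1 = 1/2 -> 1/2 = 1
(p2 <-> p1) || (p2 -> p1) = 1 || 1 = 1
((p1 -> p1) <-> (p2 || p1)) <-> ((p2 <-> p1) || (p2 -> p1)) = 1/2 <-> 1 = 1/2
(p2 <-> !p2) -> (((p1 -> p1) <-> (p2 || p1)) <-> ((p2 <-> p1) || (p2 -> p1))) = 1 -> 1/2 = 1/2
No assignment yields a value below 1/2, so this is the minimum.

1/2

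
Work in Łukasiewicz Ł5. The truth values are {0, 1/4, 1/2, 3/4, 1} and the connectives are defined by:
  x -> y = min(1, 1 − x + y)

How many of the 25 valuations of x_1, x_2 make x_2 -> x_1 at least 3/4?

value 1: 15 assignments (counts)
value 3/4: 4 assignments (counts)
value 1/2: 3 assignments
value 1/4: 2 assignments
value 0: 1 assignment
So 19 of the 25 assignments meet the threshold.

19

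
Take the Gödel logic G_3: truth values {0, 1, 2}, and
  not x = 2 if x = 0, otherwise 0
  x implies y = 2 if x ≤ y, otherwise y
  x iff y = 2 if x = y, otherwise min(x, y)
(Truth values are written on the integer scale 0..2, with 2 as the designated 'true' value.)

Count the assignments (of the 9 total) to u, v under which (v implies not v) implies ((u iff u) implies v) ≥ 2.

6

u = 0, v = 0 ↦ 0  <
u = 0, v = 1 ↦ 2  ≥
u = 0, v = 2 ↦ 2  ≥
u = 1, v = 0 ↦ 0  <
u = 1, v = 1 ↦ 2  ≥
u = 1, v = 2 ↦ 2  ≥
u = 2, v = 0 ↦ 0  <
u = 2, v = 1 ↦ 2  ≥
u = 2, v = 2 ↦ 2  ≥
So 6 of the 9 assignments meet the threshold.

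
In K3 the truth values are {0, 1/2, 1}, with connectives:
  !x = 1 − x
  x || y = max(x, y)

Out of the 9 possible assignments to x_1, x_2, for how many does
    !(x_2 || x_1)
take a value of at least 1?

1

x_1 = 0, x_2 = 0 ↦ 1  ≥
x_1 = 0, x_2 = 1/2 ↦ 1/2  <
x_1 = 0, x_2 = 1 ↦ 0  <
x_1 = 1/2, x_2 = 0 ↦ 1/2  <
x_1 = 1/2, x_2 = 1/2 ↦ 1/2  <
x_1 = 1/2, x_2 = 1 ↦ 0  <
x_1 = 1, x_2 = 0 ↦ 0  <
x_1 = 1, x_2 = 1/2 ↦ 0  <
x_1 = 1, x_2 = 1 ↦ 0  <
So 1 of the 9 assignments meets the threshold.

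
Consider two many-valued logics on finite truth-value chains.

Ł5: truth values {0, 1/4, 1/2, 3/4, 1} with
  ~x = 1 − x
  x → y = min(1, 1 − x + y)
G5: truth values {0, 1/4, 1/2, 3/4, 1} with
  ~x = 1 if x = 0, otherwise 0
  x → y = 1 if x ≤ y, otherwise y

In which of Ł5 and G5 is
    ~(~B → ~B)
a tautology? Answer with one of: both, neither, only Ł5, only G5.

neither

In Ł5: at B = 0 the value is 0 — not a tautology.
In G5: at B = 0 the value is 0 — not a tautology.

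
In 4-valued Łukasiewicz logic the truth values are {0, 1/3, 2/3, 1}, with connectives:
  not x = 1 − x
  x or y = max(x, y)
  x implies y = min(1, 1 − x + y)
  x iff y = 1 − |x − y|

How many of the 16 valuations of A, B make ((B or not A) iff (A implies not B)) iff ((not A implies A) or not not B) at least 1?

5

A = 0, B = 0 ↦ 0  <
A = 0, B = 1/3 ↦ 1/3  <
A = 0, B = 2/3 ↦ 2/3  <
A = 0, B = 1 ↦ 1  ≥
A = 1/3, B = 0 ↦ 1  ≥
A = 1/3, B = 1/3 ↦ 1  ≥
A = 1/3, B = 2/3 ↦ 1  ≥
A = 1/3, B = 1 ↦ 2/3  <
A = 2/3, B = 0 ↦ 1/3  <
A = 2/3, B = 1/3 ↦ 1/3  <
A = 2/3, B = 2/3 ↦ 1  ≥
A = 2/3, B = 1 ↦ 1/3  <
A = 1, B = 0 ↦ 0  <
A = 1, B = 1/3 ↦ 2/3  <
A = 1, B = 2/3 ↦ 2/3  <
A = 1, B = 1 ↦ 0  <
So 5 of the 16 assignments meet the threshold.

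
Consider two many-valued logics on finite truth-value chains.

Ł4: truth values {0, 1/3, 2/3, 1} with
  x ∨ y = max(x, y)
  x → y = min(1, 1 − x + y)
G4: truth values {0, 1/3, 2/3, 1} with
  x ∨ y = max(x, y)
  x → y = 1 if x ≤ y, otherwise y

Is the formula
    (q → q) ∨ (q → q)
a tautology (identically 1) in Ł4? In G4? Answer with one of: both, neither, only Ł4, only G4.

both

In Ł4: every assignment gives 1 — tautology.
In G4: every assignment gives 1 — tautology.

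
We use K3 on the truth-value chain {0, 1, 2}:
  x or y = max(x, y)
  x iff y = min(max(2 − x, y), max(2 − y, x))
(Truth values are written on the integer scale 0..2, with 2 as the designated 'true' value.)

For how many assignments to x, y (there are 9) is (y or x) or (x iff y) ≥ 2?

x = 0, y = 0 ↦ 2  ≥
x = 0, y = 1 ↦ 1  <
x = 0, y = 2 ↦ 2  ≥
x = 1, y = 0 ↦ 1  <
x = 1, y = 1 ↦ 1  <
x = 1, y = 2 ↦ 2  ≥
x = 2, y = 0 ↦ 2  ≥
x = 2, y = 1 ↦ 2  ≥
x = 2, y = 2 ↦ 2  ≥
So 6 of the 9 assignments meet the threshold.

6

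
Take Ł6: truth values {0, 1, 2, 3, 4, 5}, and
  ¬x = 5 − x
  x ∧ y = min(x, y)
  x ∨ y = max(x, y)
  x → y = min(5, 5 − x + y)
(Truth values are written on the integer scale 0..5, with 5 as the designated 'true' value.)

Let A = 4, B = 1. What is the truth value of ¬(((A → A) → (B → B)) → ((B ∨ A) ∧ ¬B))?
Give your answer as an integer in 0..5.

A → A = 4 → 4 = 5
B → B = 1 → 1 = 5
(A → A) → (B → B) = 5 → 5 = 5
B ∨ A = 1 ∨ 4 = 4
¬B = ¬1 = 4
(B ∨ A) ∧ ¬B = 4 ∧ 4 = 4
((A → A) → (B → B)) → ((B ∨ A) ∧ ¬B) = 5 → 4 = 4
¬(((A → A) → (B → B)) → ((B ∨ A) ∧ ¬B)) = ¬4 = 1

1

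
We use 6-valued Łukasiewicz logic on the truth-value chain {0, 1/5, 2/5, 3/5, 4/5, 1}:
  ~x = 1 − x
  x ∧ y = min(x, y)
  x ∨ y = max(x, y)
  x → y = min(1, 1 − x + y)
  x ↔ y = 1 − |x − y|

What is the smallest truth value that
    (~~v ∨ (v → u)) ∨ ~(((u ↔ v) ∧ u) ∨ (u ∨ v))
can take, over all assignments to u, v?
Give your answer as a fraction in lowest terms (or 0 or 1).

3/5

Take u = 0, v = 2/5:
~v = ~2/5 = 3/5
~~v = ~3/5 = 2/5
v → u = 2/5 → 0 = 3/5
~~v ∨ (v → u) = 2/5 ∨ 3/5 = 3/5
u ↔ v = 0 ↔ 2/5 = 3/5
(u ↔ v) ∧ u = 3/5 ∧ 0 = 0
u ∨ v = 0 ∨ 2/5 = 2/5
((u ↔ v) ∧ u) ∨ (u ∨ v) = 0 ∨ 2/5 = 2/5
~(((u ↔ v) ∧ u) ∨ (u ∨ v)) = ~2/5 = 3/5
(~~v ∨ (v → u)) ∨ ~(((u ↔ v) ∧ u) ∨ (u ∨ v)) = 3/5 ∨ 3/5 = 3/5
No assignment yields a value below 3/5, so this is the minimum.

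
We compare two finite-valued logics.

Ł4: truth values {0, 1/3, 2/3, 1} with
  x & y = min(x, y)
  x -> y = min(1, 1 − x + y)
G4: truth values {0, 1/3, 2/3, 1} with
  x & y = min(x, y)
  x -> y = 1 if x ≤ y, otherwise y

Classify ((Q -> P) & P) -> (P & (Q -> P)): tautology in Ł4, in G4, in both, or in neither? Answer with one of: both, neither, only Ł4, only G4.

both

In Ł4: every assignment gives 1 — tautology.
In G4: every assignment gives 1 — tautology.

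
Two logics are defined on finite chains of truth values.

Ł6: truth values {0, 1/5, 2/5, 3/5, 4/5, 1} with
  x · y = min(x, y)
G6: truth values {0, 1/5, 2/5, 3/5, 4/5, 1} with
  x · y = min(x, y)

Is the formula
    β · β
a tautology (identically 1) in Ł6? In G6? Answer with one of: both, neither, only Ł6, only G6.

In Ł6: at β = 0 the value is 0 — not a tautology.
In G6: at β = 0 the value is 0 — not a tautology.

neither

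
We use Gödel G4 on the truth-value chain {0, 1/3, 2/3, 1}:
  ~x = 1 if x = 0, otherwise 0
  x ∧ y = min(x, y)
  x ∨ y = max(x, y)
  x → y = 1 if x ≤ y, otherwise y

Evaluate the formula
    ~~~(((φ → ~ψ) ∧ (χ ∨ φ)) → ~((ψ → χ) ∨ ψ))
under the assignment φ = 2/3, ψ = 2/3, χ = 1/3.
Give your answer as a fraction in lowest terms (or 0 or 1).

0

~ψ = ~2/3 = 0
φ → ~ψ = 2/3 → 0 = 0
χ ∨ φ = 1/3 ∨ 2/3 = 2/3
(φ → ~ψ) ∧ (χ ∨ φ) = 0 ∧ 2/3 = 0
ψ → χ = 2/3 → 1/3 = 1/3
(ψ → χ) ∨ ψ = 1/3 ∨ 2/3 = 2/3
~((ψ → χ) ∨ ψ) = ~2/3 = 0
((φ → ~ψ) ∧ (χ ∨ φ)) → ~((ψ → χ) ∨ ψ) = 0 → 0 = 1
~(((φ → ~ψ) ∧ (χ ∨ φ)) → ~((ψ → χ) ∨ ψ)) = ~1 = 0
~~(((φ → ~ψ) ∧ (χ ∨ φ)) → ~((ψ → χ) ∨ ψ)) = ~0 = 1
~~~(((φ → ~ψ) ∧ (χ ∨ φ)) → ~((ψ → χ) ∨ ψ)) = ~1 = 0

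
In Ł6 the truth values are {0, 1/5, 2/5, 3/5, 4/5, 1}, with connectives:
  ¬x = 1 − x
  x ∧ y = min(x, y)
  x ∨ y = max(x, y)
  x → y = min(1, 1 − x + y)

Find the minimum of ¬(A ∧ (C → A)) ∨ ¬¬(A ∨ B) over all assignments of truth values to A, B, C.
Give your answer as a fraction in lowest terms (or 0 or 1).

Take A = 2/5, B = 0, C = 0:
C → A = 0 → 2/5 = 1
A ∧ (C → A) = 2/5 ∧ 1 = 2/5
¬(A ∧ (C → A)) = ¬2/5 = 3/5
A ∨ B = 2/5 ∨ 0 = 2/5
¬(A ∨ B) = ¬2/5 = 3/5
¬¬(A ∨ B) = ¬3/5 = 2/5
¬(A ∧ (C → A)) ∨ ¬¬(A ∨ B) = 3/5 ∨ 2/5 = 3/5
No assignment yields a value below 3/5, so this is the minimum.

3/5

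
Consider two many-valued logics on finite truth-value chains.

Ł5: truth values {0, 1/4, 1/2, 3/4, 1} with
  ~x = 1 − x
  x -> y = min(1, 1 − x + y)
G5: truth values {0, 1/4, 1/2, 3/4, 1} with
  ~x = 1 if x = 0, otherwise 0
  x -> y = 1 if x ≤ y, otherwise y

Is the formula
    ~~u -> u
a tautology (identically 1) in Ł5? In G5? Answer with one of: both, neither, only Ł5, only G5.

In Ł5: every assignment gives 1 — tautology.
In G5: at u = 1/4 the value is 1/4 — not a tautology.

only Ł5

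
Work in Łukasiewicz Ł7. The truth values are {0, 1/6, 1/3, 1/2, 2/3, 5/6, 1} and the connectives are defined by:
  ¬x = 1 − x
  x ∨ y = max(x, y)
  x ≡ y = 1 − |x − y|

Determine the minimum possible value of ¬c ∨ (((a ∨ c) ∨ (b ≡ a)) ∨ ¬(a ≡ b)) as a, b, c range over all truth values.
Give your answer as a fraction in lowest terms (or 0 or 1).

Take a = 0, b = 1/2, c = 1/2:
¬c = ¬1/2 = 1/2
a ∨ c = 0 ∨ 1/2 = 1/2
b ≡ a = 1/2 ≡ 0 = 1/2
(a ∨ c) ∨ (b ≡ a) = 1/2 ∨ 1/2 = 1/2
a ≡ b = 0 ≡ 1/2 = 1/2
¬(a ≡ b) = ¬1/2 = 1/2
((a ∨ c) ∨ (b ≡ a)) ∨ ¬(a ≡ b) = 1/2 ∨ 1/2 = 1/2
¬c ∨ (((a ∨ c) ∨ (b ≡ a)) ∨ ¬(a ≡ b)) = 1/2 ∨ 1/2 = 1/2
No assignment yields a value below 1/2, so this is the minimum.

1/2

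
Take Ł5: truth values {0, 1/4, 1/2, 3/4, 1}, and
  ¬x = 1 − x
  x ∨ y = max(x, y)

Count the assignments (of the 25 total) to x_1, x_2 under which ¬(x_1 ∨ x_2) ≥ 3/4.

4

value 1: 1 assignment (counts)
value 3/4: 3 assignments (counts)
value 1/2: 5 assignments
value 1/4: 7 assignments
value 0: 9 assignments
So 4 of the 25 assignments meet the threshold.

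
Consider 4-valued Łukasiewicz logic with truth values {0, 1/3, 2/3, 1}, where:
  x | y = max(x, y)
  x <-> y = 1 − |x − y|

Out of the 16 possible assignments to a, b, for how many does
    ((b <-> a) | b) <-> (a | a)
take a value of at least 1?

a = 0, b = 0 ↦ 0  <
a = 0, b = 1/3 ↦ 1/3  <
a = 0, b = 2/3 ↦ 1/3  <
a = 0, b = 1 ↦ 0  <
a = 1/3, b = 0 ↦ 2/3  <
a = 1/3, b = 1/3 ↦ 1/3  <
a = 1/3, b = 2/3 ↦ 2/3  <
a = 1/3, b = 1 ↦ 1/3  <
a = 2/3, b = 0 ↦ 2/3  <
a = 2/3, b = 1/3 ↦ 1  ≥
a = 2/3, b = 2/3 ↦ 2/3  <
a = 2/3, b = 1 ↦ 2/3  <
a = 1, b = 0 ↦ 0  <
a = 1, b = 1/3 ↦ 1/3  <
a = 1, b = 2/3 ↦ 2/3  <
a = 1, b = 1 ↦ 1  ≥
So 2 of the 16 assignments meet the threshold.

2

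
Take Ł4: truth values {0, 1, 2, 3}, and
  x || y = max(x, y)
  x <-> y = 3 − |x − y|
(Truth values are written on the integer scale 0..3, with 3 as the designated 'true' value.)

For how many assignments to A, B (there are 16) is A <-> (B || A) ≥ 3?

10

A = 0, B = 0 ↦ 3  ≥
A = 0, B = 1 ↦ 2  <
A = 0, B = 2 ↦ 1  <
A = 0, B = 3 ↦ 0  <
A = 1, B = 0 ↦ 3  ≥
A = 1, B = 1 ↦ 3  ≥
A = 1, B = 2 ↦ 2  <
A = 1, B = 3 ↦ 1  <
A = 2, B = 0 ↦ 3  ≥
A = 2, B = 1 ↦ 3  ≥
A = 2, B = 2 ↦ 3  ≥
A = 2, B = 3 ↦ 2  <
A = 3, B = 0 ↦ 3  ≥
A = 3, B = 1 ↦ 3  ≥
A = 3, B = 2 ↦ 3  ≥
A = 3, B = 3 ↦ 3  ≥
So 10 of the 16 assignments meet the threshold.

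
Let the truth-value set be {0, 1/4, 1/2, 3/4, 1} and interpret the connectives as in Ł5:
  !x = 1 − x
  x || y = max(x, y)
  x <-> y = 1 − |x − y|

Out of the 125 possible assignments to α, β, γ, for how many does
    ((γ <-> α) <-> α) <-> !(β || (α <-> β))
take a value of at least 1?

value 1: 17 assignments (counts)
value 3/4: 34 assignments
value 1/2: 33 assignments
value 1/4: 27 assignments
value 0: 14 assignments
So 17 of the 125 assignments meet the threshold.

17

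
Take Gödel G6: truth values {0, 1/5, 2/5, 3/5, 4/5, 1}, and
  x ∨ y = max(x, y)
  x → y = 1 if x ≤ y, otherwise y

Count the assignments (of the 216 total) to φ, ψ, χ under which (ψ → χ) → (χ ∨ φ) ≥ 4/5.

value 1: 141 assignments (counts)
value 4/5: 35 assignments (counts)
value 3/5: 22 assignments
value 2/5: 12 assignments
value 1/5: 5 assignments
value 0: 1 assignment
So 176 of the 216 assignments meet the threshold.

176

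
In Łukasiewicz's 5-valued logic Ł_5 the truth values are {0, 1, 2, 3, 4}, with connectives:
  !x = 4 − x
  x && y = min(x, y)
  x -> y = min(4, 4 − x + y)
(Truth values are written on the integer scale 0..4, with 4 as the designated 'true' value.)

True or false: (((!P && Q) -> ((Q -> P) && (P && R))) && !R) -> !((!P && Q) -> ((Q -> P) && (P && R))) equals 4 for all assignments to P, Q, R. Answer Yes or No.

No

Counterexample: take P = 0, Q = 0, R = 0.
!P = !0 = 4
!P && Q = 4 && 0 = 0
Q -> P = 0 -> 0 = 4
P && R = 0 && 0 = 0
(Q -> P) && (P && R) = 4 && 0 = 0
(!P && Q) -> ((Q -> P) && (P && R)) = 0 -> 0 = 4
!R = !0 = 4
((!P && Q) -> ((Q -> P) && (P && R))) && !R = 4 && 4 = 4
!((!P && Q) -> ((Q -> P) && (P && R))) = !4 = 0
(((!P && Q) -> ((Q -> P) && (P && R))) && !R) -> !((!P && Q) -> ((Q -> P) && (P && R))) = 4 -> 0 = 0
This gives 0 ≠ 4.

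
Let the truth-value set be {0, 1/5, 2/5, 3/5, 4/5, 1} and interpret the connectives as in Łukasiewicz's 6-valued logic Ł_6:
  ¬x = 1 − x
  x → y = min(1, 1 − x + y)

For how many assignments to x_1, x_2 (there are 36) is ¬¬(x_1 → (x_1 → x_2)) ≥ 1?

27

value 1: 27 assignments (counts)
value 4/5: 3 assignments
value 3/5: 2 assignments
value 2/5: 2 assignments
value 1/5: 1 assignment
value 0: 1 assignment
So 27 of the 36 assignments meet the threshold.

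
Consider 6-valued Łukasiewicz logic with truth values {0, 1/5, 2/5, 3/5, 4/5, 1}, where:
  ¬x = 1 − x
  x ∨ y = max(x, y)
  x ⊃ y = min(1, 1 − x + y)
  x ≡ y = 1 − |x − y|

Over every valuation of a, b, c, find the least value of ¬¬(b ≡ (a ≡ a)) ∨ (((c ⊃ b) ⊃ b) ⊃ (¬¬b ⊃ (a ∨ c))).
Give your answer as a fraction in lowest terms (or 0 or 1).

4/5

Take a = 0, b = 3/5, c = 0:
a ≡ a = 0 ≡ 0 = 1
b ≡ (a ≡ a) = 3/5 ≡ 1 = 3/5
¬(b ≡ (a ≡ a)) = ¬3/5 = 2/5
¬¬(b ≡ (a ≡ a)) = ¬2/5 = 3/5
c ⊃ b = 0 ⊃ 3/5 = 1
(c ⊃ b) ⊃ b = 1 ⊃ 3/5 = 3/5
¬b = ¬3/5 = 2/5
¬¬b = ¬2/5 = 3/5
a ∨ c = 0 ∨ 0 = 0
¬¬b ⊃ (a ∨ c) = 3/5 ⊃ 0 = 2/5
((c ⊃ b) ⊃ b) ⊃ (¬¬b ⊃ (a ∨ c)) = 3/5 ⊃ 2/5 = 4/5
¬¬(b ≡ (a ≡ a)) ∨ (((c ⊃ b) ⊃ b) ⊃ (¬¬b ⊃ (a ∨ c))) = 3/5 ∨ 4/5 = 4/5
No assignment yields a value below 4/5, so this is the minimum.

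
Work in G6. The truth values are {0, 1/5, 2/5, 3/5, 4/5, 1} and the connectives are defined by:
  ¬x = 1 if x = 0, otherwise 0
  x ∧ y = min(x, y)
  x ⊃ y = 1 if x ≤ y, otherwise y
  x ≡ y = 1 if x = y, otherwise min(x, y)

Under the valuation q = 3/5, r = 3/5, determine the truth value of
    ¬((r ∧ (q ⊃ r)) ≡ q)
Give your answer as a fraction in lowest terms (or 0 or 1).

q ⊃ r = 3/5 ⊃ 3/5 = 1
r ∧ (q ⊃ r) = 3/5 ∧ 1 = 3/5
(r ∧ (q ⊃ r)) ≡ q = 3/5 ≡ 3/5 = 1
¬((r ∧ (q ⊃ r)) ≡ q) = ¬1 = 0

0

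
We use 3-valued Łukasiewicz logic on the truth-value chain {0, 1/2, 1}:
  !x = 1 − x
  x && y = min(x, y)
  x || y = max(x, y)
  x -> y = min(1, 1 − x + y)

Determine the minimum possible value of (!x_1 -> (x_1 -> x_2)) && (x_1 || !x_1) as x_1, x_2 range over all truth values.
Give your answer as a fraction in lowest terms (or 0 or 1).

Take x_1 = 1/2, x_2 = 0:
!x_1 = !1/2 = 1/2
x_1 -> x_2 = 1/2 -> 0 = 1/2
!x_1 -> (x_1 -> x_2) = 1/2 -> 1/2 = 1
!x_1 = !1/2 = 1/2
x_1 || !x_1 = 1/2 || 1/2 = 1/2
(!x_1 -> (x_1 -> x_2)) && (x_1 || !x_1) = 1 && 1/2 = 1/2
No assignment yields a value below 1/2, so this is the minimum.

1/2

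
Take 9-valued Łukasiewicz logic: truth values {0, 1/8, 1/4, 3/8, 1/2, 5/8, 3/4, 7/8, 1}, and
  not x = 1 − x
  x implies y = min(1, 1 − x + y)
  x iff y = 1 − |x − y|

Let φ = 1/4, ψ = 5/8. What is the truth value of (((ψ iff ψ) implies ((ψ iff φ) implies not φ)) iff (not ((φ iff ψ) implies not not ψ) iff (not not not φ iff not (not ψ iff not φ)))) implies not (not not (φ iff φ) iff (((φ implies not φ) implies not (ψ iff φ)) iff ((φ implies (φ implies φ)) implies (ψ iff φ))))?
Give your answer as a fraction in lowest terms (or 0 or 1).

ψ iff ψ = 5/8 iff 5/8 = 1
ψ iff φ = 5/8 iff 1/4 = 5/8
not φ = not 1/4 = 3/4
(ψ iff φ) implies not φ = 5/8 implies 3/4 = 1
(ψ iff ψ) implies ((ψ iff φ) implies not φ) = 1 implies 1 = 1
φ iff ψ = 1/4 iff 5/8 = 5/8
not ψ = not 5/8 = 3/8
not not ψ = not 3/8 = 5/8
(φ iff ψ) implies not not ψ = 5/8 implies 5/8 = 1
not ((φ iff ψ) implies not not ψ) = not 1 = 0
not φ = not 1/4 = 3/4
not not φ = not 3/4 = 1/4
not not not φ = not 1/4 = 3/4
not ψ = not 5/8 = 3/8
not φ = not 1/4 = 3/4
not ψ iff not φ = 3/8 iff 3/4 = 5/8
not (not ψ iff not φ) = not 5/8 = 3/8
not not not φ iff not (not ψ iff not φ) = 3/4 iff 3/8 = 5/8
not ((φ iff ψ) implies not not ψ) iff (not not not φ iff not (not ψ iff not φ)) = 0 iff 5/8 = 3/8
((ψ iff ψ) implies ((ψ iff φ) implies not φ)) iff (not ((φ iff ψ) implies not not ψ) iff (not not not φ iff not (not ψ iff not φ))) = 1 iff 3/8 = 3/8
φ iff φ = 1/4 iff 1/4 = 1
not (φ iff φ) = not 1 = 0
not not (φ iff φ) = not 0 = 1
not φ = not 1/4 = 3/4
φ implies not φ = 1/4 implies 3/4 = 1
ψ iff φ = 5/8 iff 1/4 = 5/8
not (ψ iff φ) = not 5/8 = 3/8
(φ implies not φ) implies not (ψ iff φ) = 1 implies 3/8 = 3/8
φ implies φ = 1/4 implies 1/4 = 1
φ implies (φ implies φ) = 1/4 implies 1 = 1
ψ iff φ = 5/8 iff 1/4 = 5/8
(φ implies (φ implies φ)) implies (ψ iff φ) = 1 implies 5/8 = 5/8
((φ implies not φ) implies not (ψ iff φ)) iff ((φ implies (φ implies φ)) implies (ψ iff φ)) = 3/8 iff 5/8 = 3/4
not not (φ iff φ) iff (((φ implies not φ) implies not (ψ iff φ)) iff ((φ implies (φ implies φ)) implies (ψ iff φ))) = 1 iff 3/4 = 3/4
not (not not (φ iff φ) iff (((φ implies not φ) implies not (ψ iff φ)) iff ((φ implies (φ implies φ)) implies (ψ iff φ)))) = not 3/4 = 1/4
(((ψ iff ψ) implies ((ψ iff φ) implies not φ)) iff (not ((φ iff ψ) implies not not ψ) iff (not not not φ iff not (not ψ iff not φ)))) implies not (not not (φ iff φ) iff (((φ implies not φ) implies not (ψ iff φ)) iff ((φ implies (φ implies φ)) implies (ψ iff φ)))) = 3/8 implies 1/4 = 7/8

7/8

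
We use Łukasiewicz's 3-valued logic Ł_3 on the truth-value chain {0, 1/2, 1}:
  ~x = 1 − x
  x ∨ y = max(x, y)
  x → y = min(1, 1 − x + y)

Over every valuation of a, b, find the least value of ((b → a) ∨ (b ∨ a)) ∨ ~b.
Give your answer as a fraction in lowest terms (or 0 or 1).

Take a = 0, b = 1/2:
b → a = 1/2 → 0 = 1/2
b ∨ a = 1/2 ∨ 0 = 1/2
(b → a) ∨ (b ∨ a) = 1/2 ∨ 1/2 = 1/2
~b = ~1/2 = 1/2
((b → a) ∨ (b ∨ a)) ∨ ~b = 1/2 ∨ 1/2 = 1/2
No assignment yields a value below 1/2, so this is the minimum.

1/2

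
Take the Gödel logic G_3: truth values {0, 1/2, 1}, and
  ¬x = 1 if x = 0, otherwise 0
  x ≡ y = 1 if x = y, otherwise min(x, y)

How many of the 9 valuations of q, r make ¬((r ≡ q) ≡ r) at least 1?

q = 0, r = 0 ↦ 1  ≥
q = 0, r = 1/2 ↦ 1  ≥
q = 0, r = 1 ↦ 1  ≥
q = 1/2, r = 0 ↦ 0  <
q = 1/2, r = 1/2 ↦ 0  <
q = 1/2, r = 1 ↦ 0  <
q = 1, r = 0 ↦ 0  <
q = 1, r = 1/2 ↦ 0  <
q = 1, r = 1 ↦ 0  <
So 3 of the 9 assignments meet the threshold.

3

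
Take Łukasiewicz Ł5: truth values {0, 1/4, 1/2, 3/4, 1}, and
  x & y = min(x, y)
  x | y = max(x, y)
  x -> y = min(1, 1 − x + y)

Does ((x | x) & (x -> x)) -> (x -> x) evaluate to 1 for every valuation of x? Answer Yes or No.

x = 0 ↦ 1
x = 1/4 ↦ 1
x = 1/2 ↦ 1
x = 3/4 ↦ 1
x = 1 ↦ 1
Every assignment gives a value ≥ 1.

Yes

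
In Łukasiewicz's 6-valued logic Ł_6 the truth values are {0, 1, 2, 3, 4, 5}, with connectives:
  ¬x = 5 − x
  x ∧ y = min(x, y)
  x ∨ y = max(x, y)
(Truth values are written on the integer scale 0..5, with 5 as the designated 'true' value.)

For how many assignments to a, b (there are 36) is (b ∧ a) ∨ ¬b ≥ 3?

value 5: 7 assignments (counts)
value 4: 9 assignments (counts)
value 3: 11 assignments (counts)
value 2: 5 assignments
value 1: 3 assignments
value 0: 1 assignment
So 27 of the 36 assignments meet the threshold.

27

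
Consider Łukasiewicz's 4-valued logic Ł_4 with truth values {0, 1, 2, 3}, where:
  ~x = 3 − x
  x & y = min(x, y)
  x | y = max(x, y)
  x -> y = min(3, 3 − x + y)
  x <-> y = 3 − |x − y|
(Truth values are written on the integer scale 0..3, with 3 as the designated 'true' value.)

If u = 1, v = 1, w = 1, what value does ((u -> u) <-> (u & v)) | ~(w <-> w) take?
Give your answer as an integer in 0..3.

1

u -> u = 1 -> 1 = 3
u & v = 1 & 1 = 1
(u -> u) <-> (u & v) = 3 <-> 1 = 1
w <-> w = 1 <-> 1 = 3
~(w <-> w) = ~3 = 0
((u -> u) <-> (u & v)) | ~(w <-> w) = 1 | 0 = 1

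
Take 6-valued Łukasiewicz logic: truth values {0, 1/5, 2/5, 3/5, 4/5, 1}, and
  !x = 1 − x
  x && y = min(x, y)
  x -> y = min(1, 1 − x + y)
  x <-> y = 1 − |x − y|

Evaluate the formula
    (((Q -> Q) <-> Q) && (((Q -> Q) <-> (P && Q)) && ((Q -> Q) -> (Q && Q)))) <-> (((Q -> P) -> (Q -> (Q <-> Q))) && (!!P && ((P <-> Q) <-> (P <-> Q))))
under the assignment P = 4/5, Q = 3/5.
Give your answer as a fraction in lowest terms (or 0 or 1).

4/5

Q -> Q = 3/5 -> 3/5 = 1
(Q -> Q) <-> Q = 1 <-> 3/5 = 3/5
Q -> Q = 3/5 -> 3/5 = 1
P && Q = 4/5 && 3/5 = 3/5
(Q -> Q) <-> (P && Q) = 1 <-> 3/5 = 3/5
Q -> Q = 3/5 -> 3/5 = 1
Q && Q = 3/5 && 3/5 = 3/5
(Q -> Q) -> (Q && Q) = 1 -> 3/5 = 3/5
((Q -> Q) <-> (P && Q)) && ((Q -> Q) -> (Q && Q)) = 3/5 && 3/5 = 3/5
((Q -> Q) <-> Q) && (((Q -> Q) <-> (P && Q)) && ((Q -> Q) -> (Q && Q))) = 3/5 && 3/5 = 3/5
Q -> P = 3/5 -> 4/5 = 1
Q <-> Q = 3/5 <-> 3/5 = 1
Q -> (Q <-> Q) = 3/5 -> 1 = 1
(Q -> P) -> (Q -> (Q <-> Q)) = 1 -> 1 = 1
!P = !4/5 = 1/5
!!P = !1/5 = 4/5
P <-> Q = 4/5 <-> 3/5 = 4/5
P <-> Q = 4/5 <-> 3/5 = 4/5
(P <-> Q) <-> (P <-> Q) = 4/5 <-> 4/5 = 1
!!P && ((P <-> Q) <-> (P <-> Q)) = 4/5 && 1 = 4/5
((Q -> P) -> (Q -> (Q <-> Q))) && (!!P && ((P <-> Q) <-> (P <-> Q))) = 1 && 4/5 = 4/5
(((Q -> Q) <-> Q) && (((Q -> Q) <-> (P && Q)) && ((Q -> Q) -> (Q && Q)))) <-> (((Q -> P) -> (Q -> (Q <-> Q))) && (!!P && ((P <-> Q) <-> (P <-> Q)))) = 3/5 <-> 4/5 = 4/5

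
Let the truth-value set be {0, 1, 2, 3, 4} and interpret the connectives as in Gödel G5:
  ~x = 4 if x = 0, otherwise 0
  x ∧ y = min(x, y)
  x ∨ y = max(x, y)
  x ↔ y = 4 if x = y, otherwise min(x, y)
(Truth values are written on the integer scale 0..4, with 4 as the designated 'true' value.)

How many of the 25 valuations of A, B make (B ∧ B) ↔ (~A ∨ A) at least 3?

8

value 4: 5 assignments (counts)
value 3: 3 assignments (counts)
value 2: 5 assignments
value 1: 7 assignments
value 0: 5 assignments
So 8 of the 25 assignments meet the threshold.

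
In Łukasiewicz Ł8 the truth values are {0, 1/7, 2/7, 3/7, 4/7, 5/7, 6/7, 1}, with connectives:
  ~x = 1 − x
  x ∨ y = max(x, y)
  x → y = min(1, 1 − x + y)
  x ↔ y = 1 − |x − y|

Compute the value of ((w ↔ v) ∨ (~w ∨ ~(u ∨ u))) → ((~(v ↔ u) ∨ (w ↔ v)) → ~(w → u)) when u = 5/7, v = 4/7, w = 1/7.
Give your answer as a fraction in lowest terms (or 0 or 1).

4/7

w ↔ v = 1/7 ↔ 4/7 = 4/7
~w = ~1/7 = 6/7
u ∨ u = 5/7 ∨ 5/7 = 5/7
~(u ∨ u) = ~5/7 = 2/7
~w ∨ ~(u ∨ u) = 6/7 ∨ 2/7 = 6/7
(w ↔ v) ∨ (~w ∨ ~(u ∨ u)) = 4/7 ∨ 6/7 = 6/7
v ↔ u = 4/7 ↔ 5/7 = 6/7
~(v ↔ u) = ~6/7 = 1/7
w ↔ v = 1/7 ↔ 4/7 = 4/7
~(v ↔ u) ∨ (w ↔ v) = 1/7 ∨ 4/7 = 4/7
w → u = 1/7 → 5/7 = 1
~(w → u) = ~1 = 0
(~(v ↔ u) ∨ (w ↔ v)) → ~(w → u) = 4/7 → 0 = 3/7
((w ↔ v) ∨ (~w ∨ ~(u ∨ u))) → ((~(v ↔ u) ∨ (w ↔ v)) → ~(w → u)) = 6/7 → 3/7 = 4/7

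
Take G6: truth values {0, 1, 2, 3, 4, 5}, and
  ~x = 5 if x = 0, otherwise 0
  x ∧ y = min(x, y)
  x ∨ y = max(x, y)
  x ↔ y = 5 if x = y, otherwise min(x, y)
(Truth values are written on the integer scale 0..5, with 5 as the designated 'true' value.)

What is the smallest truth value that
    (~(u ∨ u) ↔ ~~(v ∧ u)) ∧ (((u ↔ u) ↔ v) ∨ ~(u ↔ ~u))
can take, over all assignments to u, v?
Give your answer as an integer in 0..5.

Take u = 0, v = 0:
u ∨ u = 0 ∨ 0 = 0
~(u ∨ u) = ~0 = 5
v ∧ u = 0 ∧ 0 = 0
~(v ∧ u) = ~0 = 5
~~(v ∧ u) = ~5 = 0
~(u ∨ u) ↔ ~~(v ∧ u) = 5 ↔ 0 = 0
u ↔ u = 0 ↔ 0 = 5
(u ↔ u) ↔ v = 5 ↔ 0 = 0
~u = ~0 = 5
u ↔ ~u = 0 ↔ 5 = 0
~(u ↔ ~u) = ~0 = 5
((u ↔ u) ↔ v) ∨ ~(u ↔ ~u) = 0 ∨ 5 = 5
(~(u ∨ u) ↔ ~~(v ∧ u)) ∧ (((u ↔ u) ↔ v) ∨ ~(u ↔ ~u)) = 0 ∧ 5 = 0
No assignment yields a value below 0, so this is the minimum.

0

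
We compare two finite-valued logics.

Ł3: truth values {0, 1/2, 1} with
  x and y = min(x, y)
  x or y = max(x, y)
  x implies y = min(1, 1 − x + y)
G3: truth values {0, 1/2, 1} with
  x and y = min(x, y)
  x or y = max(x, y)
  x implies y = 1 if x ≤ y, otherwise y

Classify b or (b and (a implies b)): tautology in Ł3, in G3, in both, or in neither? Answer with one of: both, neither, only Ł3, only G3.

In Ł3: at a = 0, b = 0 the value is 0 — not a tautology.
In G3: at a = 0, b = 0 the value is 0 — not a tautology.

neither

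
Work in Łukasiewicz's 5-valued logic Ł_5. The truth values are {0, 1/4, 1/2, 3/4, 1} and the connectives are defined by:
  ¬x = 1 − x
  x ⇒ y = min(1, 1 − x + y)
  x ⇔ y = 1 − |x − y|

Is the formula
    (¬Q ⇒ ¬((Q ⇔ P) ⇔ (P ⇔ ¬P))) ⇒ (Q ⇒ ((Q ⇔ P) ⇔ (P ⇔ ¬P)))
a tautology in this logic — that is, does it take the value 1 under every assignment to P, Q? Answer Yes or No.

No

Counterexample: take P = 1/4, Q = 1.
¬Q = ¬1 = 0
Q ⇔ P = 1 ⇔ 1/4 = 1/4
¬P = ¬1/4 = 3/4
P ⇔ ¬P = 1/4 ⇔ 3/4 = 1/2
(Q ⇔ P) ⇔ (P ⇔ ¬P) = 1/4 ⇔ 1/2 = 3/4
¬((Q ⇔ P) ⇔ (P ⇔ ¬P)) = ¬3/4 = 1/4
¬Q ⇒ ¬((Q ⇔ P) ⇔ (P ⇔ ¬P)) = 0 ⇒ 1/4 = 1
Q ⇔ P = 1 ⇔ 1/4 = 1/4
¬P = ¬1/4 = 3/4
P ⇔ ¬P = 1/4 ⇔ 3/4 = 1/2
(Q ⇔ P) ⇔ (P ⇔ ¬P) = 1/4 ⇔ 1/2 = 3/4
Q ⇒ ((Q ⇔ P) ⇔ (P ⇔ ¬P)) = 1 ⇒ 3/4 = 3/4
(¬Q ⇒ ¬((Q ⇔ P) ⇔ (P ⇔ ¬P))) ⇒ (Q ⇒ ((Q ⇔ P) ⇔ (P ⇔ ¬P))) = 1 ⇒ 3/4 = 3/4
This gives 3/4 ≠ 1.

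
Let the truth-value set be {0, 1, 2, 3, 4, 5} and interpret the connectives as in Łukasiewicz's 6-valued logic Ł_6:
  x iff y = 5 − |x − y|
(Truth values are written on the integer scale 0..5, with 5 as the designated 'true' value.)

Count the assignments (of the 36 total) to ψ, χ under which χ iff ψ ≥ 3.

24

value 5: 6 assignments (counts)
value 4: 10 assignments (counts)
value 3: 8 assignments (counts)
value 2: 6 assignments
value 1: 4 assignments
value 0: 2 assignments
So 24 of the 36 assignments meet the threshold.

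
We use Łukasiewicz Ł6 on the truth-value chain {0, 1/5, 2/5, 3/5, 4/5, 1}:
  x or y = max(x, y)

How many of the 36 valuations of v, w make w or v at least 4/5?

20

value 1: 11 assignments (counts)
value 4/5: 9 assignments (counts)
value 3/5: 7 assignments
value 2/5: 5 assignments
value 1/5: 3 assignments
value 0: 1 assignment
So 20 of the 36 assignments meet the threshold.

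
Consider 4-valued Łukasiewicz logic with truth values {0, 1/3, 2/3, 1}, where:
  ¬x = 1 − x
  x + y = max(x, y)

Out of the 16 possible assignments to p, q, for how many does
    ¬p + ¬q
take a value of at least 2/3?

12

p = 0, q = 0 ↦ 1  ≥
p = 0, q = 1/3 ↦ 1  ≥
p = 0, q = 2/3 ↦ 1  ≥
p = 0, q = 1 ↦ 1  ≥
p = 1/3, q = 0 ↦ 1  ≥
p = 1/3, q = 1/3 ↦ 2/3  ≥
p = 1/3, q = 2/3 ↦ 2/3  ≥
p = 1/3, q = 1 ↦ 2/3  ≥
p = 2/3, q = 0 ↦ 1  ≥
p = 2/3, q = 1/3 ↦ 2/3  ≥
p = 2/3, q = 2/3 ↦ 1/3  <
p = 2/3, q = 1 ↦ 1/3  <
p = 1, q = 0 ↦ 1  ≥
p = 1, q = 1/3 ↦ 2/3  ≥
p = 1, q = 2/3 ↦ 1/3  <
p = 1, q = 1 ↦ 0  <
So 12 of the 16 assignments meet the threshold.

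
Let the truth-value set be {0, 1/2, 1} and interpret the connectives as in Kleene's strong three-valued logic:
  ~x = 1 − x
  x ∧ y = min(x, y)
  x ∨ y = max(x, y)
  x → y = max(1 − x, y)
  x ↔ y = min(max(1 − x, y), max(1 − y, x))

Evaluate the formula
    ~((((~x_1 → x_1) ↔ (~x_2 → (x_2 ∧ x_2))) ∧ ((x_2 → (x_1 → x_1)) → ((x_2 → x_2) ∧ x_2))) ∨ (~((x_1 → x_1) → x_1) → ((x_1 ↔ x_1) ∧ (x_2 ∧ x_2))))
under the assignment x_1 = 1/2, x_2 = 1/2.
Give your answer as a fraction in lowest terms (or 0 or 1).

1/2

~x_1 = ~1/2 = 1/2
~x_1 → x_1 = 1/2 → 1/2 = 1/2
~x_2 = ~1/2 = 1/2
x_2 ∧ x_2 = 1/2 ∧ 1/2 = 1/2
~x_2 → (x_2 ∧ x_2) = 1/2 → 1/2 = 1/2
(~x_1 → x_1) ↔ (~x_2 → (x_2 ∧ x_2)) = 1/2 ↔ 1/2 = 1/2
x_1 → x_1 = 1/2 → 1/2 = 1/2
x_2 → (x_1 → x_1) = 1/2 → 1/2 = 1/2
x_2 → x_2 = 1/2 → 1/2 = 1/2
(x_2 → x_2) ∧ x_2 = 1/2 ∧ 1/2 = 1/2
(x_2 → (x_1 → x_1)) → ((x_2 → x_2) ∧ x_2) = 1/2 → 1/2 = 1/2
((~x_1 → x_1) ↔ (~x_2 → (x_2 ∧ x_2))) ∧ ((x_2 → (x_1 → x_1)) → ((x_2 → x_2) ∧ x_2)) = 1/2 ∧ 1/2 = 1/2
x_1 → x_1 = 1/2 → 1/2 = 1/2
(x_1 → x_1) → x_1 = 1/2 → 1/2 = 1/2
~((x_1 → x_1) → x_1) = ~1/2 = 1/2
x_1 ↔ x_1 = 1/2 ↔ 1/2 = 1/2
x_2 ∧ x_2 = 1/2 ∧ 1/2 = 1/2
(x_1 ↔ x_1) ∧ (x_2 ∧ x_2) = 1/2 ∧ 1/2 = 1/2
~((x_1 → x_1) → x_1) → ((x_1 ↔ x_1) ∧ (x_2 ∧ x_2)) = 1/2 → 1/2 = 1/2
(((~x_1 → x_1) ↔ (~x_2 → (x_2 ∧ x_2))) ∧ ((x_2 → (x_1 → x_1)) → ((x_2 → x_2) ∧ x_2))) ∨ (~((x_1 → x_1) → x_1) → ((x_1 ↔ x_1) ∧ (x_2 ∧ x_2))) = 1/2 ∨ 1/2 = 1/2
~((((~x_1 → x_1) ↔ (~x_2 → (x_2 ∧ x_2))) ∧ ((x_2 → (x_1 → x_1)) → ((x_2 → x_2) ∧ x_2))) ∨ (~((x_1 → x_1) → x_1) → ((x_1 ↔ x_1) ∧ (x_2 ∧ x_2)))) = ~1/2 = 1/2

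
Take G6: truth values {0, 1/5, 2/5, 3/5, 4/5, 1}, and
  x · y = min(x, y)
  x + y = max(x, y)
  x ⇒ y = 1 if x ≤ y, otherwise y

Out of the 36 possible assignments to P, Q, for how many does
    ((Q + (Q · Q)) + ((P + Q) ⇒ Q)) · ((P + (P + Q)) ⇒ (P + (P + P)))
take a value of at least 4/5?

value 1: 6 assignments (counts)
value 4/5: 2 assignments (counts)
value 3/5: 4 assignments
value 2/5: 6 assignments
value 1/5: 8 assignments
value 0: 10 assignments
So 8 of the 36 assignments meet the threshold.

8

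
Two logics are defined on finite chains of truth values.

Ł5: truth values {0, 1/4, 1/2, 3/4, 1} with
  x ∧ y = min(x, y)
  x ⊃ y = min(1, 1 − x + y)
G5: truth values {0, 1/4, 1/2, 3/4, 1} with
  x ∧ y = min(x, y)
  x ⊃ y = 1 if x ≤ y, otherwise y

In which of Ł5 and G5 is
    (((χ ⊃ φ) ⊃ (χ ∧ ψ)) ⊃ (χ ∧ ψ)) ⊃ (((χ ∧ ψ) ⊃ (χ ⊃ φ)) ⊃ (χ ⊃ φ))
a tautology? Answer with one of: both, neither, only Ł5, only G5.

only Ł5

In Ł5: every assignment gives 1 — tautology.
In G5: at φ = 1/4, ψ = 0, χ = 1/2 the value is 1/4 — not a tautology.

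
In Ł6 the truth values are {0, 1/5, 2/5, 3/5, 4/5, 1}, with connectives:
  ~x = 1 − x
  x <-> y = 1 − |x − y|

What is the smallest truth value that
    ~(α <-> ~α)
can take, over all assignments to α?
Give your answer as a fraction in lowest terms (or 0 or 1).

Take α = 2/5:
~α = ~2/5 = 3/5
α <-> ~α = 2/5 <-> 3/5 = 4/5
~(α <-> ~α) = ~4/5 = 1/5
No assignment yields a value below 1/5, so this is the minimum.

1/5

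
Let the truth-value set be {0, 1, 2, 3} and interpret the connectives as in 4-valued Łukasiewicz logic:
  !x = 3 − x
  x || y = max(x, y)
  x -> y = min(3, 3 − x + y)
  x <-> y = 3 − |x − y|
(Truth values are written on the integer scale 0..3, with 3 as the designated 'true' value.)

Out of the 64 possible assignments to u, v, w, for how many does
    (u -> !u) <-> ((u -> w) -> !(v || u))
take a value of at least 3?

value 3: 14 assignments (counts)
value 2: 25 assignments
value 1: 14 assignments
value 0: 11 assignments
So 14 of the 64 assignments meet the threshold.

14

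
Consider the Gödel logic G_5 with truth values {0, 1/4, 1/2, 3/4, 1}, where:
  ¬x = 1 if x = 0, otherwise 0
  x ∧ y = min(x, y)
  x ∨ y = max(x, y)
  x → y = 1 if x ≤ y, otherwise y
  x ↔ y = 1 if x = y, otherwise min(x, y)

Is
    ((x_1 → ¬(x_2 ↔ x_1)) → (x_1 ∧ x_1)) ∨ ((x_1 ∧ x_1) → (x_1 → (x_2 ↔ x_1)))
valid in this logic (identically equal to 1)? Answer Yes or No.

Counterexample: take x_1 = 1/4, x_2 = 0.
x_2 ↔ x_1 = 0 ↔ 1/4 = 0
¬(x_2 ↔ x_1) = ¬0 = 1
x_1 → ¬(x_2 ↔ x_1) = 1/4 → 1 = 1
x_1 ∧ x_1 = 1/4 ∧ 1/4 = 1/4
(x_1 → ¬(x_2 ↔ x_1)) → (x_1 ∧ x_1) = 1 → 1/4 = 1/4
x_1 ∧ x_1 = 1/4 ∧ 1/4 = 1/4
x_2 ↔ x_1 = 0 ↔ 1/4 = 0
x_1 → (x_2 ↔ x_1) = 1/4 → 0 = 0
(x_1 ∧ x_1) → (x_1 → (x_2 ↔ x_1)) = 1/4 → 0 = 0
((x_1 → ¬(x_2 ↔ x_1)) → (x_1 ∧ x_1)) ∨ ((x_1 ∧ x_1) → (x_1 → (x_2 ↔ x_1))) = 1/4 ∨ 0 = 1/4
This gives 1/4 ≠ 1.

No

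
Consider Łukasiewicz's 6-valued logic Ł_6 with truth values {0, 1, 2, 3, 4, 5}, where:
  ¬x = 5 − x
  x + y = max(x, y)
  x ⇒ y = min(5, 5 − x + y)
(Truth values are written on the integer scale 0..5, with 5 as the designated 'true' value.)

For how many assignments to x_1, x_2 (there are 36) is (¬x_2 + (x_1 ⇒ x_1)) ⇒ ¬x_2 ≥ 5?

value 5: 6 assignments (counts)
value 4: 6 assignments
value 3: 6 assignments
value 2: 6 assignments
value 1: 6 assignments
value 0: 6 assignments
So 6 of the 36 assignments meet the threshold.

6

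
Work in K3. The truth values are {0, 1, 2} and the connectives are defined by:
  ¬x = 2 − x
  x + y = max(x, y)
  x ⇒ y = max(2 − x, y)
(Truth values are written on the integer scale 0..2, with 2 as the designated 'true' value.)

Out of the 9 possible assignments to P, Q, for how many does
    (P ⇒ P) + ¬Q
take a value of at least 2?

P = 0, Q = 0 ↦ 2  ≥
P = 0, Q = 1 ↦ 2  ≥
P = 0, Q = 2 ↦ 2  ≥
P = 1, Q = 0 ↦ 2  ≥
P = 1, Q = 1 ↦ 1  <
P = 1, Q = 2 ↦ 1  <
P = 2, Q = 0 ↦ 2  ≥
P = 2, Q = 1 ↦ 2  ≥
P = 2, Q = 2 ↦ 2  ≥
So 7 of the 9 assignments meet the threshold.

7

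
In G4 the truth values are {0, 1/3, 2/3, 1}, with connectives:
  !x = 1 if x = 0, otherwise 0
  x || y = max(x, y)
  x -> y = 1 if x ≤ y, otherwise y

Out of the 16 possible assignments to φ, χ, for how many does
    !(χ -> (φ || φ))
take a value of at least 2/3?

3

φ = 0, χ = 0 ↦ 0  <
φ = 0, χ = 1/3 ↦ 1  ≥
φ = 0, χ = 2/3 ↦ 1  ≥
φ = 0, χ = 1 ↦ 1  ≥
φ = 1/3, χ = 0 ↦ 0  <
φ = 1/3, χ = 1/3 ↦ 0  <
φ = 1/3, χ = 2/3 ↦ 0  <
φ = 1/3, χ = 1 ↦ 0  <
φ = 2/3, χ = 0 ↦ 0  <
φ = 2/3, χ = 1/3 ↦ 0  <
φ = 2/3, χ = 2/3 ↦ 0  <
φ = 2/3, χ = 1 ↦ 0  <
φ = 1, χ = 0 ↦ 0  <
φ = 1, χ = 1/3 ↦ 0  <
φ = 1, χ = 2/3 ↦ 0  <
φ = 1, χ = 1 ↦ 0  <
So 3 of the 16 assignments meet the threshold.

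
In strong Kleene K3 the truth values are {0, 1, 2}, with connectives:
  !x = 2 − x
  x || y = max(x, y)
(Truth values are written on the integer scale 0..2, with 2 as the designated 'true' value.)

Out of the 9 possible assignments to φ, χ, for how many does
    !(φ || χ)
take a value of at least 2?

φ = 0, χ = 0 ↦ 2  ≥
φ = 0, χ = 1 ↦ 1  <
φ = 0, χ = 2 ↦ 0  <
φ = 1, χ = 0 ↦ 1  <
φ = 1, χ = 1 ↦ 1  <
φ = 1, χ = 2 ↦ 0  <
φ = 2, χ = 0 ↦ 0  <
φ = 2, χ = 1 ↦ 0  <
φ = 2, χ = 2 ↦ 0  <
So 1 of the 9 assignments meets the threshold.

1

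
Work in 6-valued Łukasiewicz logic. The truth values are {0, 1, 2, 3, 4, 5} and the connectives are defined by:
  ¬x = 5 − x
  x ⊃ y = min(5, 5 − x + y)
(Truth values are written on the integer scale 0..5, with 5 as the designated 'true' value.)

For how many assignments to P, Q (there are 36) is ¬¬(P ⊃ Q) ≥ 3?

30

value 5: 21 assignments (counts)
value 4: 5 assignments (counts)
value 3: 4 assignments (counts)
value 2: 3 assignments
value 1: 2 assignments
value 0: 1 assignment
So 30 of the 36 assignments meet the threshold.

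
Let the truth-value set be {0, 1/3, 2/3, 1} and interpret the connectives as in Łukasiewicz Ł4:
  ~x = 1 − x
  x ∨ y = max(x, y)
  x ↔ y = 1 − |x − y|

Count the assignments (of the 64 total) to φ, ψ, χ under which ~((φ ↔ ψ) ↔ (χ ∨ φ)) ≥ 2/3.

value 1: 6 assignments (counts)
value 2/3: 12 assignments (counts)
value 1/3: 26 assignments
value 0: 20 assignments
So 18 of the 64 assignments meet the threshold.

18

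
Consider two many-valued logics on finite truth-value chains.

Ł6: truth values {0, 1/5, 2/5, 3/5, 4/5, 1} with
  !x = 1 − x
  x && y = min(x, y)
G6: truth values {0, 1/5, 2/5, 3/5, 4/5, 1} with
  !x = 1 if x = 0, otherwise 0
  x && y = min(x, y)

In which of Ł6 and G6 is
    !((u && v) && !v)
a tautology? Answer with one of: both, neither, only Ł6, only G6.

only G6

In Ł6: at u = 1/5, v = 1/5 the value is 4/5 — not a tautology.
In G6: every assignment gives 1 — tautology.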